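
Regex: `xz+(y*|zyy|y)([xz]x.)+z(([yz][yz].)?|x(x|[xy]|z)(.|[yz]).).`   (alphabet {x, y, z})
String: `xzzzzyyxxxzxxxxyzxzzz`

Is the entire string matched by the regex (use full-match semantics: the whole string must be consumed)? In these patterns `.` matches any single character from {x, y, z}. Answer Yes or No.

Yes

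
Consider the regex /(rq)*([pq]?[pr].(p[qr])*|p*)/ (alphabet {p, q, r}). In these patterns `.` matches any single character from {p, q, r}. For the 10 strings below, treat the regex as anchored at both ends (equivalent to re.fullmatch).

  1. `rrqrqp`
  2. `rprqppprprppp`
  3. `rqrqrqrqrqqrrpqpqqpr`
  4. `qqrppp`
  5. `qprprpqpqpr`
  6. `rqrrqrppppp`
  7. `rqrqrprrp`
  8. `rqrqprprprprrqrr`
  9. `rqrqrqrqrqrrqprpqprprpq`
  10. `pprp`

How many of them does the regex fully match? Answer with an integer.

1 → no match
2 → no match
3 → no match
4 → no match
5 → match
6 → no match
7 → no match
8 → no match
9 → no match
10 → no match
Total matched: 1

1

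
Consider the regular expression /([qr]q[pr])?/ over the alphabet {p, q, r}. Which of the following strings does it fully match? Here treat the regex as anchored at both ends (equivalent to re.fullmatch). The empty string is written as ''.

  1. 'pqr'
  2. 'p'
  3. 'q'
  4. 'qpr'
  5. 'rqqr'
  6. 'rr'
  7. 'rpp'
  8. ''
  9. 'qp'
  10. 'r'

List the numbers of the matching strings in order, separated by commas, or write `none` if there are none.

1. 'pqr' → no match
2. 'p' → no match
3. 'q' → no match
4. 'qpr' → no match
5. 'rqqr' → no match
6. 'rr' → no match
7. 'rpp' → no match
8. '' → match
9. 'qp' → no match
10. 'r' → no match

8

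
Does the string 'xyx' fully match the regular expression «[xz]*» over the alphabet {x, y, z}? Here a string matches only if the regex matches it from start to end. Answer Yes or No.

No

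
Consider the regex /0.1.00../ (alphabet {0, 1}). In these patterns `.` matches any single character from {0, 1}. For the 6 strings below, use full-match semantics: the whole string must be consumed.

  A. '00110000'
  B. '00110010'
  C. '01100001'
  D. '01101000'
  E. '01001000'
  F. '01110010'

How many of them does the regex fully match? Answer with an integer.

4

A. '00110000' → match
B. '00110010' → match
C. '01100001' → match
D. '01101000' → no match
E. '01001000' → no match
F. '01110010' → match
Total matched: 4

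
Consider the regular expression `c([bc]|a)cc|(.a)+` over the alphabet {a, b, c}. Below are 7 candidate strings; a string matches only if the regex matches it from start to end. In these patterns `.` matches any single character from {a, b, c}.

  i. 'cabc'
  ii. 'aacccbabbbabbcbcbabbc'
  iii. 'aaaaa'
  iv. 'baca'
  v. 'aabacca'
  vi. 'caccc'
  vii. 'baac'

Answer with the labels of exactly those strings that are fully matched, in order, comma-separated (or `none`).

i → no match
ii → no match
iii → no match
iv → match
v → no match
vi → no match
vii → no match

iv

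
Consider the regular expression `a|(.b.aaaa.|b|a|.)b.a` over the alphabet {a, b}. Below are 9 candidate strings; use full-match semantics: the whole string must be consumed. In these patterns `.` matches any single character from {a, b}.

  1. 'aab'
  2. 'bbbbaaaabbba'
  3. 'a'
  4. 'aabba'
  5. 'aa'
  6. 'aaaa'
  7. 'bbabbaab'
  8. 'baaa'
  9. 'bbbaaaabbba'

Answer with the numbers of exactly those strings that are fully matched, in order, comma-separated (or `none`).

1 → no match — must end with 'a'
2 → no match
3 → match
4 → no match
5 → no match
6 → no match
7 → no match — must end with 'a'
8 → no match
9 → match

3, 9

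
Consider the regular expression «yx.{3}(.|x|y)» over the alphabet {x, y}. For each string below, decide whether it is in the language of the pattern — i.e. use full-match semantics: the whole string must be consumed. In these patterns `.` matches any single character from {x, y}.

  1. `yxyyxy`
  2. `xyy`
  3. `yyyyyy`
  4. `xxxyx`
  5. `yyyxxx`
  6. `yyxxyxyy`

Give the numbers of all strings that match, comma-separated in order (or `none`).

1 → match
2 → no match — must start with `yx`
3 → no match — must start with `yx`
4 → no match — must start with `yx`
5 → no match — must start with `yx`
6 → no match — must start with `yx`

1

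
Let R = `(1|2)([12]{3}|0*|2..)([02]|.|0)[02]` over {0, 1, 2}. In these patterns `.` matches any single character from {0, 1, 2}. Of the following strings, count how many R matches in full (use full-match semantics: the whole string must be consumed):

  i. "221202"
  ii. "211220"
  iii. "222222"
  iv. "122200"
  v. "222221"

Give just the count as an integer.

i. "221202" → match
ii. "211220" → match
iii. "222222" → match
iv. "122200" → match
v. "222221" → no match
Total matched: 4

4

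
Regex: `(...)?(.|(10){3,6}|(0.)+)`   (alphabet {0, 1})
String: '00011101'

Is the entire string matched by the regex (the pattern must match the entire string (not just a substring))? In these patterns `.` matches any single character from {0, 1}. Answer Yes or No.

No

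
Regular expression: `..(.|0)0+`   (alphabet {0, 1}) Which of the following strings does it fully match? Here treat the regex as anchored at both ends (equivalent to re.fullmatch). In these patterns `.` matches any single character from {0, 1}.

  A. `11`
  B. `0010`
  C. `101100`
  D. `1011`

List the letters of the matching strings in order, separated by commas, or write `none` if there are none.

B

A → no match — must end with `0`
B → match
C → no match
D → no match — must end with `0`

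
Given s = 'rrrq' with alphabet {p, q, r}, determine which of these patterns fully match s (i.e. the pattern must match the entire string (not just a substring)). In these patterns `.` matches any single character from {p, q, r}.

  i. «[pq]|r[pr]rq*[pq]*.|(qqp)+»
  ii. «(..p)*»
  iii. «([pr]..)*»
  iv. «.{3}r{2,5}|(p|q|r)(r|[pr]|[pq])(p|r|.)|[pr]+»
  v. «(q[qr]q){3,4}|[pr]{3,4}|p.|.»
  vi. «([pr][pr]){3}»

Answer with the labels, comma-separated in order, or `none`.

i → match
ii → no match
iii → no match
iv → no match
v → no match
vi → no match

i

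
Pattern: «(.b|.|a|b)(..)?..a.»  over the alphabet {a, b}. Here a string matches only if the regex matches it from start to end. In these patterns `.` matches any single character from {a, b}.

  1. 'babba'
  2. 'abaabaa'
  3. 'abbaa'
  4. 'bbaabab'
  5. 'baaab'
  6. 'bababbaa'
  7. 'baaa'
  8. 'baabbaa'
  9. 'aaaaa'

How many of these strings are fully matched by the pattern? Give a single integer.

1. 'babba' → no match
2. 'abaabaa' → match
3. 'abbaa' → match
4. 'bbaabab' → match
5. 'baaab' → match
6. 'bababbaa' → no match
7. 'baaa' → no match
8. 'baabbaa' → match
9. 'aaaaa' → match
Total matched: 6

6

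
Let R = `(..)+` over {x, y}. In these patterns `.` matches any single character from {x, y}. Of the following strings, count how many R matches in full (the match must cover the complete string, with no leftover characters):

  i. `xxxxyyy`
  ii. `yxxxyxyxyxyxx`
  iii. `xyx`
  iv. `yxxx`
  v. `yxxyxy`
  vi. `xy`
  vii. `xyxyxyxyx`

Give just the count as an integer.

3

i → no match
ii → no match
iii → no match
iv → match
v → match
vi → match
vii → no match
Total matched: 3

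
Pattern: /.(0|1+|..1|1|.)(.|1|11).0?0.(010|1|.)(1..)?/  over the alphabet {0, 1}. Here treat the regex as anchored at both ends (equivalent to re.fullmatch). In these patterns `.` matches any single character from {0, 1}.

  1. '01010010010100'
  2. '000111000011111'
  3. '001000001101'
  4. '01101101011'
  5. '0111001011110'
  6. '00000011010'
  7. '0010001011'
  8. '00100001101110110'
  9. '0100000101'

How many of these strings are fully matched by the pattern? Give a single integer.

1 → no match
2 → no match
3 → no match
4 → no match
5 → no match
6 → no match
7 → no match
8 → no match
9 → match
Total matched: 1

1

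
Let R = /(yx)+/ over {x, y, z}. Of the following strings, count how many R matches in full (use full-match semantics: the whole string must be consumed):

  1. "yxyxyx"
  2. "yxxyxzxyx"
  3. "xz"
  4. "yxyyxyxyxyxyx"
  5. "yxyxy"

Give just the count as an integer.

1 → match
2 → no match
3 → no match — must start with "yx"
4 → no match
5 → no match — must end with "yx"
Total matched: 1

1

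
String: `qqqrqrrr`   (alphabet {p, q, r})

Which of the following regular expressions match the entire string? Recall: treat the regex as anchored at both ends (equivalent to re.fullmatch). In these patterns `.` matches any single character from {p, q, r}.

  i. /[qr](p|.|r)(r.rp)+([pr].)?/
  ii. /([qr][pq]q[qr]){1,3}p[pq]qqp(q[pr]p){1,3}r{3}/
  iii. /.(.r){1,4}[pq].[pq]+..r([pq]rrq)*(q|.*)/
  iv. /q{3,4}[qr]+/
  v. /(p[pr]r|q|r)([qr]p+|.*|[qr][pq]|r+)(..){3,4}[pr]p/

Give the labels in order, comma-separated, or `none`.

iv

i → no match
ii → no match
iii → no match
iv → match
v → no match — must end with `p`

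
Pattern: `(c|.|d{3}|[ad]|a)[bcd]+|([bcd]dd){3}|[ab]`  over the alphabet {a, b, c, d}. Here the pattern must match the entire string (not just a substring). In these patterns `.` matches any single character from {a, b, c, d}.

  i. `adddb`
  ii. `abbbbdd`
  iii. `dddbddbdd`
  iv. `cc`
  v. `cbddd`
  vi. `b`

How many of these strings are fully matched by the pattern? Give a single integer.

i → match
ii → match
iii → match
iv → match
v → match
vi → match
Total matched: 6

6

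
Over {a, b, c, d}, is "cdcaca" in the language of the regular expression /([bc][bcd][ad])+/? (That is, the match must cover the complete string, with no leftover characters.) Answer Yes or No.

No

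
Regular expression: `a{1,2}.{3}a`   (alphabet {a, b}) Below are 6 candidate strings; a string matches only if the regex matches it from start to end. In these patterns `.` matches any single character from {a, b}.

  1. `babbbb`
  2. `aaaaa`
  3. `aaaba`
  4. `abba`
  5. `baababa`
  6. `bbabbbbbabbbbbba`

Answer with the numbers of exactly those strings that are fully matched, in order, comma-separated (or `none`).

1 → no match — must start with `a`
2 → match
3 → match
4 → no match
5 → no match — must start with `a`
6 → no match — must start with `a`

2, 3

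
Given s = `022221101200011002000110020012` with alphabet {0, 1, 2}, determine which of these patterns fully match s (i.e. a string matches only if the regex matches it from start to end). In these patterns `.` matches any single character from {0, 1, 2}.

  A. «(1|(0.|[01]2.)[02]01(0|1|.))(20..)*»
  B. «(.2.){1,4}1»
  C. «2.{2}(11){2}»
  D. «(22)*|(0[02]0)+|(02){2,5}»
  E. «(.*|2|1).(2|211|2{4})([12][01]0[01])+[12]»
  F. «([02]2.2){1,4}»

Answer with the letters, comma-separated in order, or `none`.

A → no match
B → no match — must end with `1`
C → no match — must start with `2`
D → no match
E → match
F → no match

E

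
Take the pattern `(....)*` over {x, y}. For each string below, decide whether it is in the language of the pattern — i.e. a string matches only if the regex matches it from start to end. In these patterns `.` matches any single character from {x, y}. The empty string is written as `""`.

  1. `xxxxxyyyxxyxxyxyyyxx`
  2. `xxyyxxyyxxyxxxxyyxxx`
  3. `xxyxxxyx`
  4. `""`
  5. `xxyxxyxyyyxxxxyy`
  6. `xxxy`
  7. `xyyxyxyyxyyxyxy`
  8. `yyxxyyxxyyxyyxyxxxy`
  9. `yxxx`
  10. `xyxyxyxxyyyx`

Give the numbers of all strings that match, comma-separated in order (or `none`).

1, 2, 3, 4, 5, 6, 9, 10

1 → match
2 → match
3 → match
4 → match
5 → match
6 → match
7 → no match
8 → no match
9 → match
10 → match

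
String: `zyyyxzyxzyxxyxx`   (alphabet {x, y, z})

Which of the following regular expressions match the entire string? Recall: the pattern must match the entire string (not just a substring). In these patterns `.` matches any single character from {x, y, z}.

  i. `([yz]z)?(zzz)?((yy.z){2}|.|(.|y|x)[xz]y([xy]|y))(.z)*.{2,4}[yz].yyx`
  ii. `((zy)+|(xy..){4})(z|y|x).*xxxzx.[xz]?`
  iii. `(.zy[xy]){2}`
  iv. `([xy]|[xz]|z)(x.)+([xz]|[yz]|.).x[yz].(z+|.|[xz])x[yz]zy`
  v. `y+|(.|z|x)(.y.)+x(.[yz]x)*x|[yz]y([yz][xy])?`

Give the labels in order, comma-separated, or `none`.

v

i → no match — must end with `yyx`
ii → no match
iii → no match
iv → no match — must end with `zy`
v → match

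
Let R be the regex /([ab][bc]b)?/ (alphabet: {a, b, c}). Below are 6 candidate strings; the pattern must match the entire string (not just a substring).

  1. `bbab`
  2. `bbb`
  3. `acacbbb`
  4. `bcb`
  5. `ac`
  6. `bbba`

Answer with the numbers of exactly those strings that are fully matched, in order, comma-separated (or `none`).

2, 4

1 → no match
2 → match
3 → no match
4 → match
5 → no match
6 → no match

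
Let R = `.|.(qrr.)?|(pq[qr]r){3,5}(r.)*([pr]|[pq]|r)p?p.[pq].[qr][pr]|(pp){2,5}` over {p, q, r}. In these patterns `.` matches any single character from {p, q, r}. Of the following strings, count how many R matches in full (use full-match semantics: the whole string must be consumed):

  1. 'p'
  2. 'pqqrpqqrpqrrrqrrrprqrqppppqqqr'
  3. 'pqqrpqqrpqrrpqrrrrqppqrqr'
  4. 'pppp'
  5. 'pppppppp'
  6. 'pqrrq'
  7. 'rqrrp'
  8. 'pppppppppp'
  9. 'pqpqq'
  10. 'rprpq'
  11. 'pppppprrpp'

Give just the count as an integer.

1 → match
2 → match
3 → match
4 → match
5 → match
6 → match
7 → match
8 → match
9 → no match
10 → no match
11 → no match
Total matched: 8

8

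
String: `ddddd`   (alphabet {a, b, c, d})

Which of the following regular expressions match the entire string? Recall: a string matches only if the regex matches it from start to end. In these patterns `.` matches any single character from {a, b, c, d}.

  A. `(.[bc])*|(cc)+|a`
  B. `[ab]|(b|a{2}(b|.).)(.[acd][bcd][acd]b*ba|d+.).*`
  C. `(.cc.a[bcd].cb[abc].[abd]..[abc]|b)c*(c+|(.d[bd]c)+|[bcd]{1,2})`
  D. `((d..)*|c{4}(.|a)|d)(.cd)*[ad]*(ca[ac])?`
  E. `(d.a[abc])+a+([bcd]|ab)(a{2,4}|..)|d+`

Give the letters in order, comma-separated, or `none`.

A → no match
B → no match
C → no match
D → match
E → match

D, E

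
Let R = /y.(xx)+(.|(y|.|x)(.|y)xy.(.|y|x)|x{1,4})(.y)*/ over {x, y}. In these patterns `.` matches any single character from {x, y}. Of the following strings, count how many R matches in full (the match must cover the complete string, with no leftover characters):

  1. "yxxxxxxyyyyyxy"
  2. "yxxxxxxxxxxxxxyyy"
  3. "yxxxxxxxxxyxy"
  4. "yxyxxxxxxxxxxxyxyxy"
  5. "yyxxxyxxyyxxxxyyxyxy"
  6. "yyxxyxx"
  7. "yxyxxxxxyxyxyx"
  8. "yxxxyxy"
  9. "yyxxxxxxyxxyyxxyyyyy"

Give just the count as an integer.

1 → match
2 → match
3 → match
4 → no match
5 → no match
6. "yyxxyxx" → no match
7 → no match
8. "yxxxyxy" → match
9 → match
Total matched: 5

5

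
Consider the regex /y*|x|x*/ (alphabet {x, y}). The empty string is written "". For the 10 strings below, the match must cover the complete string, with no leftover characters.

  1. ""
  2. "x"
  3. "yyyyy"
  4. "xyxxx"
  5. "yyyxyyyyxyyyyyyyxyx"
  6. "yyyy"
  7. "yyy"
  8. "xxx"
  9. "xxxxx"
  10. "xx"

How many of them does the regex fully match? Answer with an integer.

1. "" → match
2. "x" → match
3. "yyyyy" → match
4. "xyxxx" → no match
5 → no match
6. "yyyy" → match
7. "yyy" → match
8. "xxx" → match
9. "xxxxx" → match
10. "xx" → match
Total matched: 8

8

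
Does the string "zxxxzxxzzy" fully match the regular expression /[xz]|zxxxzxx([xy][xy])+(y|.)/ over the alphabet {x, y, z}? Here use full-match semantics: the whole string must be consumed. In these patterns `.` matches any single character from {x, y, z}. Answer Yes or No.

No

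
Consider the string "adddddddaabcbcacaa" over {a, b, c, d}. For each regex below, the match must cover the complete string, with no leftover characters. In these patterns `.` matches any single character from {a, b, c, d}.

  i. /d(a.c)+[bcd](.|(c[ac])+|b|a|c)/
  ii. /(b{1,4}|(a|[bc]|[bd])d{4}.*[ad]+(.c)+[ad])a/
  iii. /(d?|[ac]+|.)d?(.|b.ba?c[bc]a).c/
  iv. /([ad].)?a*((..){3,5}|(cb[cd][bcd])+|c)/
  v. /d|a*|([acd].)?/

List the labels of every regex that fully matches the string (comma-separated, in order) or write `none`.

ii

i → no match — must start with "da"
ii → match
iii → no match — must end with "c"
iv → no match
v → no match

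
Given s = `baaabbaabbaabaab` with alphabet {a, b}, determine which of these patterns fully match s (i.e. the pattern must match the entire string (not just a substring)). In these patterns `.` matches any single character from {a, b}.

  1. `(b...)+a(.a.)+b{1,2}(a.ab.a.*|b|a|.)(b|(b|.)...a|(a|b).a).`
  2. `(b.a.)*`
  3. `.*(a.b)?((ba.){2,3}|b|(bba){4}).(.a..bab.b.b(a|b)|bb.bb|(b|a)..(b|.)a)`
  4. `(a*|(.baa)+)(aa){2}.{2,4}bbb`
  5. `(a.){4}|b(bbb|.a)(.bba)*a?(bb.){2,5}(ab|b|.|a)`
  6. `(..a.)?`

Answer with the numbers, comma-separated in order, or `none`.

1 → no match
2 → match
3 → no match
4 → no match — must end with `bbb`
5 → no match
6 → no match

2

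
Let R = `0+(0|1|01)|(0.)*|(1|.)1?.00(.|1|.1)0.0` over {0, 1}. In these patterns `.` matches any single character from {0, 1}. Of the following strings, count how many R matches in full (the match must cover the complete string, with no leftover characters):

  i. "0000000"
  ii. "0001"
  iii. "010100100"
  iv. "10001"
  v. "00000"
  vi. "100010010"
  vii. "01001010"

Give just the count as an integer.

4

i → match
ii → match
iii → no match
iv → no match
v → match
vi → no match
vii → match
Total matched: 4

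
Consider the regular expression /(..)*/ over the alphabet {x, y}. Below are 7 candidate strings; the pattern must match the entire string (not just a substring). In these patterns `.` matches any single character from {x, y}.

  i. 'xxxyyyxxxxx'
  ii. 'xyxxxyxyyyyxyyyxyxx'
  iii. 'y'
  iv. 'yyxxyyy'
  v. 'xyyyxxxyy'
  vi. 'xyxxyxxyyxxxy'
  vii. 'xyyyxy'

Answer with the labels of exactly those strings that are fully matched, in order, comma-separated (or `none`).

vii

i → no match
ii → no match
iii → no match
iv → no match
v → no match
vi → no match
vii → match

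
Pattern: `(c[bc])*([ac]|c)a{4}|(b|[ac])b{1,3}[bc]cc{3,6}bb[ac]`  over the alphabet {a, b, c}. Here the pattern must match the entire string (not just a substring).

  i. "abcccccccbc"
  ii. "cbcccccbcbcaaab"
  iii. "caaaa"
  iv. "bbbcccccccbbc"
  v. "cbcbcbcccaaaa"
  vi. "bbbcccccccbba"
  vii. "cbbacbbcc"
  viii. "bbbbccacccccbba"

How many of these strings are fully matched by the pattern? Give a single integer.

i → no match
ii → no match
iii → match
iv → match
v → match
vi → match
vii → no match
viii → no match
Total matched: 4

4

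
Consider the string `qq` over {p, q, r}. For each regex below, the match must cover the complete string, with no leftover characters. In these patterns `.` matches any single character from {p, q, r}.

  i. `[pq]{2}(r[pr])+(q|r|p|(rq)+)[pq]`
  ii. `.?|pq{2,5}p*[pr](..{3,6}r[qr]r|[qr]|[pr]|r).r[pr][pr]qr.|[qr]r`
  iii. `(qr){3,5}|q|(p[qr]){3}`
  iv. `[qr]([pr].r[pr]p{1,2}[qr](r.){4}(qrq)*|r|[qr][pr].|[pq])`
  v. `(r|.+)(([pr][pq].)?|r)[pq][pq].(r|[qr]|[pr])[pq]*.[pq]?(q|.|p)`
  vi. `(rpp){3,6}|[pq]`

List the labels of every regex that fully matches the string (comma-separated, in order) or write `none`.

i → no match
ii → no match
iii → no match
iv → match
v → no match
vi → no match

iv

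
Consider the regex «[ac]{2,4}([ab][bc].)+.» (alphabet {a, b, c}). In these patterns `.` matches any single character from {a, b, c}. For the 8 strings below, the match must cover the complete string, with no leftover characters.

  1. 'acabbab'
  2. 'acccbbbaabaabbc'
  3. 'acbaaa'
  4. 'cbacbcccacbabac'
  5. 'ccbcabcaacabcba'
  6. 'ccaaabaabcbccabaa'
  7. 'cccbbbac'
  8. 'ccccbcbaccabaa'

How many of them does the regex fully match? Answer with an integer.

1 → match
2 → no match
3 → no match
4 → no match
5 → match
6 → match
7 → no match
8 → match
Total matched: 4

4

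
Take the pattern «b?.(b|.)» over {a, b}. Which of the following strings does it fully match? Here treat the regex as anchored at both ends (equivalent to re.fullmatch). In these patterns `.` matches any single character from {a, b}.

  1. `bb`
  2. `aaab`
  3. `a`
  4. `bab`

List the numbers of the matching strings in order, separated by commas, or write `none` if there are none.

1 → match
2 → no match
3 → no match
4 → match

1, 4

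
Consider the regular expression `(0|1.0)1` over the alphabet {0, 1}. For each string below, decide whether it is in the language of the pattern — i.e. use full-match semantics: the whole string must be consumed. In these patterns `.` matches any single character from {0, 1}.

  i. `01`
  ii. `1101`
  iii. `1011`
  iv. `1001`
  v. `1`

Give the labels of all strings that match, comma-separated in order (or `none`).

i → match
ii → match
iii → no match — must end with `01`
iv → match
v → no match — must end with `01`

i, ii, iv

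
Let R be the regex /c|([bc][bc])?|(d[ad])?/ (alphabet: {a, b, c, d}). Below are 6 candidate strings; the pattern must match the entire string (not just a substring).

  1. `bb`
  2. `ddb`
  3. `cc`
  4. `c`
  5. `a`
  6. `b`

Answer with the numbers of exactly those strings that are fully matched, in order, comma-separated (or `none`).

1, 3, 4

1. `bb` → match
2. `ddb` → no match
3. `cc` → match
4. `c` → match
5. `a` → no match
6. `b` → no match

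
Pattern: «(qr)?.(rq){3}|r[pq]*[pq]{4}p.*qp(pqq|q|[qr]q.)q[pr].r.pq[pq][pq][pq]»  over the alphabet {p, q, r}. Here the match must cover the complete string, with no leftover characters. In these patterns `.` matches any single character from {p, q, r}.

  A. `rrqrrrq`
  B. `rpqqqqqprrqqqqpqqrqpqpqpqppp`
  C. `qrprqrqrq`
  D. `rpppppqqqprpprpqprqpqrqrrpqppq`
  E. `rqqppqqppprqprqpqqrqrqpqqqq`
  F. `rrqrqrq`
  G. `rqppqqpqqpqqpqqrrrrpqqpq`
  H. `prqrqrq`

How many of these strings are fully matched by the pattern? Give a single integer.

6

A → no match
B → no match
C → match
D → match
E → match
F → match
G → match
H → match
Total matched: 6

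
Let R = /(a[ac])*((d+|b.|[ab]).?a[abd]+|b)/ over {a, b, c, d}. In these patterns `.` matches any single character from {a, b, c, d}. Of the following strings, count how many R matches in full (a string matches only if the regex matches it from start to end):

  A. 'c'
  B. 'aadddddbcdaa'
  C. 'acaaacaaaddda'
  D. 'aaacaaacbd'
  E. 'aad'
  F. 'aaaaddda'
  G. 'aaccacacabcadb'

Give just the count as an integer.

A → no match
B → no match
C → match
D → no match
E → match
F → match
G → no match
Total matched: 3

3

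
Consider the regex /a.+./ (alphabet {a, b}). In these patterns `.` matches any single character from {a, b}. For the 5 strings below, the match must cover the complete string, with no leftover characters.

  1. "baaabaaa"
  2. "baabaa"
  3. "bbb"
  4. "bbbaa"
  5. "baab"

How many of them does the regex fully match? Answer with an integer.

0

1. "baaabaaa" → no match — must start with "a"
2. "baabaa" → no match — must start with "a"
3. "bbb" → no match — must start with "a"
4. "bbbaa" → no match — must start with "a"
5. "baab" → no match — must start with "a"
Total matched: 0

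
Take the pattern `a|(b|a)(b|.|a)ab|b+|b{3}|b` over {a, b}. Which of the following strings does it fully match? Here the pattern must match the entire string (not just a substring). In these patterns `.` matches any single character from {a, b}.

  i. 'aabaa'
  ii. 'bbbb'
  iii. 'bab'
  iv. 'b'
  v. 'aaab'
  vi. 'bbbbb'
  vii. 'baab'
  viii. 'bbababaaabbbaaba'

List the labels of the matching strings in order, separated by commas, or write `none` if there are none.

i → no match
ii → match
iii → no match
iv → match
v → match
vi → match
vii → match
viii → no match

ii, iv, v, vi, vii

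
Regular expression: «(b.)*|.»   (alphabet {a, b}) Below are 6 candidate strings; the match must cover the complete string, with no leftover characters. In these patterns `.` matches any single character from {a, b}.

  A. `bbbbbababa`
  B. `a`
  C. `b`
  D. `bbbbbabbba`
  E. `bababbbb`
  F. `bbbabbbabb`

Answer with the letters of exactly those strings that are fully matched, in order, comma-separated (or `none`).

A → match
B → match
C → match
D → match
E → match
F → match

A, B, C, D, E, F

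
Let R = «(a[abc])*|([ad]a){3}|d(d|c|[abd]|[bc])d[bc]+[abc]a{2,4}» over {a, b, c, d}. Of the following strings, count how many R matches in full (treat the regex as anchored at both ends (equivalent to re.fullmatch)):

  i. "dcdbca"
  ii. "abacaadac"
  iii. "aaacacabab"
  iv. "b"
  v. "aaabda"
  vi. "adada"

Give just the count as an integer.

1

i → no match
ii → no match
iii → match
iv → no match
v → no match
vi → no match
Total matched: 1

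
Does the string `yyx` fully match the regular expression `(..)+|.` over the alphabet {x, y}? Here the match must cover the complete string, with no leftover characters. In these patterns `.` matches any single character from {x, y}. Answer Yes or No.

No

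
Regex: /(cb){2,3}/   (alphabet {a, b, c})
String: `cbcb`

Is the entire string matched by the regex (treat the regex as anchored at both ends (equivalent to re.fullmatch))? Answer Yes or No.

Yes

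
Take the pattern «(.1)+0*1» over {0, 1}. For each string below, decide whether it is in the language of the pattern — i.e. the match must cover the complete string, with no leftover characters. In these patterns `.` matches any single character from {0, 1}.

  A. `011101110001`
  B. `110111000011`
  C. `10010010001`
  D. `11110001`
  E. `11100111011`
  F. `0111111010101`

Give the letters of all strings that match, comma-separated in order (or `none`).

A, D

A → match
B → no match
C → no match
D → match
E → no match
F → no match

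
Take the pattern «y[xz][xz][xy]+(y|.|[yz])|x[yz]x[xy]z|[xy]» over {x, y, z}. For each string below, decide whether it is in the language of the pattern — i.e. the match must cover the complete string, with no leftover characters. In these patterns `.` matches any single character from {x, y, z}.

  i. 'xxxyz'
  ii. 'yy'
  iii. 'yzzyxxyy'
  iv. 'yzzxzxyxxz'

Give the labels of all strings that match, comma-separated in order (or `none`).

i → no match
ii → no match
iii → match
iv → no match

iii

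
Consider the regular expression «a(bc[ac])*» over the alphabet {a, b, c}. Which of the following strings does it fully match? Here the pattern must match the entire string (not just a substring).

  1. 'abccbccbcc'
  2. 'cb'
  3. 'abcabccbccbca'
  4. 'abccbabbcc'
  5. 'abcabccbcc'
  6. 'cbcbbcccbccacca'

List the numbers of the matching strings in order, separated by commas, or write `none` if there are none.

1 → match
2 → no match — must start with 'a'
3 → match
4 → no match
5 → match
6 → no match — must start with 'a'

1, 3, 5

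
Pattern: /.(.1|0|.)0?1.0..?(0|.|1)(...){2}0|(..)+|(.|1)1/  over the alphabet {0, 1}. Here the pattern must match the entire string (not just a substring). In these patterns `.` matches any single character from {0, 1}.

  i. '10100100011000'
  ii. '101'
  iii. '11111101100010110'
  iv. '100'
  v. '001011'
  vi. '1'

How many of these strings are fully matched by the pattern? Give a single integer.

2

i → match
ii → no match
iii → no match
iv → no match
v → match
vi → no match
Total matched: 2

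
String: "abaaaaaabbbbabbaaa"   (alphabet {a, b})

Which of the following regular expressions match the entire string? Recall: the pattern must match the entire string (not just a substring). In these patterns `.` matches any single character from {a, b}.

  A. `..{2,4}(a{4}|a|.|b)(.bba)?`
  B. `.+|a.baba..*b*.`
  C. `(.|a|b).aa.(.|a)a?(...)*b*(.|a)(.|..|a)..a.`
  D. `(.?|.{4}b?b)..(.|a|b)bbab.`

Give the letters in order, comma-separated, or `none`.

B, C

A → no match
B → match
C → match
D → no match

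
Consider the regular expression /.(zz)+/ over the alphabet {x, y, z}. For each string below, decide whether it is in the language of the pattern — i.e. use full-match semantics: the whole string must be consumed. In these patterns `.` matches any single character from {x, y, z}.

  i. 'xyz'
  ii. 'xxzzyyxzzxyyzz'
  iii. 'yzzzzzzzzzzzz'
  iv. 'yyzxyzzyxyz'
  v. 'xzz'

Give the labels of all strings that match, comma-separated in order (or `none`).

i → no match — must end with 'zz'
ii → no match
iii → match
iv → no match — must end with 'zz'
v → match

iii, v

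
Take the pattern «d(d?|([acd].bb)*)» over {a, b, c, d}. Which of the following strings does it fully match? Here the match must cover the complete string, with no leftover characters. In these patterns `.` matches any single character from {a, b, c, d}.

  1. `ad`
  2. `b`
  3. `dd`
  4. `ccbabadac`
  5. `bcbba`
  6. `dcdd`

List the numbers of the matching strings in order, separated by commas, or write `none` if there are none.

1 → no match — must start with `d`
2 → no match — must start with `d`
3 → match
4 → no match — must start with `d`
5 → no match — must start with `d`
6 → no match

3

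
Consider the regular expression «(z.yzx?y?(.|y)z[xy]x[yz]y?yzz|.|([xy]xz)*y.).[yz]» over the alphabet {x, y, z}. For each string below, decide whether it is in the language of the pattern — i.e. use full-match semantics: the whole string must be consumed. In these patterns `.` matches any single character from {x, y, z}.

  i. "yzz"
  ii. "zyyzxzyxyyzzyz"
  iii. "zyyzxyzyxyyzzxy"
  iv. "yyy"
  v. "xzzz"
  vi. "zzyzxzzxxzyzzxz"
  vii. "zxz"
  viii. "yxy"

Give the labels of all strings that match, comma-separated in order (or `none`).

i, ii, iii, iv, vi, vii, viii

i → match
ii → match
iii → match
iv → match
v → no match
vi → match
vii → match
viii → match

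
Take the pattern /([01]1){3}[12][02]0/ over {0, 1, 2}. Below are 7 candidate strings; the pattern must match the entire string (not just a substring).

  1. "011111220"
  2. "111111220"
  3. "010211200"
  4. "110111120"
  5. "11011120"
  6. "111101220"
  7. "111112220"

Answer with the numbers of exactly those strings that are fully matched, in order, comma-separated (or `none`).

1. "011111220" → match
2. "111111220" → match
3. "010211200" → no match
4. "110111120" → match
5. "11011120" → no match
6. "111101220" → match
7. "111112220" → no match

1, 2, 4, 6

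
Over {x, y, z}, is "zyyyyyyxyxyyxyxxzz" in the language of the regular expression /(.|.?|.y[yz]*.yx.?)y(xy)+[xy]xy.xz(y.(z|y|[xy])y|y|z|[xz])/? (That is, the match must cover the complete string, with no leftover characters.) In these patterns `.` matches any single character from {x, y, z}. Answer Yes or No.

Yes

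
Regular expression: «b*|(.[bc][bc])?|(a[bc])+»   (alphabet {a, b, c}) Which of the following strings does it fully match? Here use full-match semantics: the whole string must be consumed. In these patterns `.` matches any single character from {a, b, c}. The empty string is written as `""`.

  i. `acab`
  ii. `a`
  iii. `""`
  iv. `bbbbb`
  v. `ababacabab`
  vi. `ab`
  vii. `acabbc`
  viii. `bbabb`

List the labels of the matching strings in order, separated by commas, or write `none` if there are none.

i, iii, iv, v, vi

i → match
ii → no match
iii → match
iv → match
v → match
vi → match
vii → no match
viii → no match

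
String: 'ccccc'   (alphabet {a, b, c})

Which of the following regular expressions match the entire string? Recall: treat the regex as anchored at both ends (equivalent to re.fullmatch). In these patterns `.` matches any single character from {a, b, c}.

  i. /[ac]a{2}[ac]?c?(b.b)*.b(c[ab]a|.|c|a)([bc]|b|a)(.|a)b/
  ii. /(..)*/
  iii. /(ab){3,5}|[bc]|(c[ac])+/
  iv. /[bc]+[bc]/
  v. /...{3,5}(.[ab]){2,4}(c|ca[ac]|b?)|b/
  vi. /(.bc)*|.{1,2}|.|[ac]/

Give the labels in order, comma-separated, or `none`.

iv

i → no match — must end with 'b'
ii → no match
iii → no match
iv → match
v → no match
vi → no match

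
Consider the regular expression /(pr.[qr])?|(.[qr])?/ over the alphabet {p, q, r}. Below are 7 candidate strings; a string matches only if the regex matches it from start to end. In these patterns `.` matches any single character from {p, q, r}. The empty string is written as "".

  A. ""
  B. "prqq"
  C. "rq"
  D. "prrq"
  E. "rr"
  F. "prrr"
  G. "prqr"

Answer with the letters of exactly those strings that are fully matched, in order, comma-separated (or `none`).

A, B, C, D, E, F, G

A → match
B → match
C → match
D → match
E → match
F → match
G → match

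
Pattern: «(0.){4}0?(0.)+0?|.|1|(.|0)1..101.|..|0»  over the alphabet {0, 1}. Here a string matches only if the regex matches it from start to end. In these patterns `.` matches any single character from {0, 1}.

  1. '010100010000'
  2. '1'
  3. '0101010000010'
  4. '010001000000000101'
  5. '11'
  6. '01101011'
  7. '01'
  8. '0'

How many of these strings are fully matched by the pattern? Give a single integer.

8

1 → match
2 → match
3 → match
4 → match
5 → match
6 → match
7 → match
8 → match
Total matched: 8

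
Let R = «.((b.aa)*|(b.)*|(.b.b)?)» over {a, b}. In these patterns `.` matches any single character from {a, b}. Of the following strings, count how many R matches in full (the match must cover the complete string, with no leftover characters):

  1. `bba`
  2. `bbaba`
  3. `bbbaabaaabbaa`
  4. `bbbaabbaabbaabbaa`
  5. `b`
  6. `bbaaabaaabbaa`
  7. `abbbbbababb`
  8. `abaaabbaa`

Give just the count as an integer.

1 → match
2 → match
3 → match
4 → match
5 → match
6 → match
7 → match
8 → match
Total matched: 8

8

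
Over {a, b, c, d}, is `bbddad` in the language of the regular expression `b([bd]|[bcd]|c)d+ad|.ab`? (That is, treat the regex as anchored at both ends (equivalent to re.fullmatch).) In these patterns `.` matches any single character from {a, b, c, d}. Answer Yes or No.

Yes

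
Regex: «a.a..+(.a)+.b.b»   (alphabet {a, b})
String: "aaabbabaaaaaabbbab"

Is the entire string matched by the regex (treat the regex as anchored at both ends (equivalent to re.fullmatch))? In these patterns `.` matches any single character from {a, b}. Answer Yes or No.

No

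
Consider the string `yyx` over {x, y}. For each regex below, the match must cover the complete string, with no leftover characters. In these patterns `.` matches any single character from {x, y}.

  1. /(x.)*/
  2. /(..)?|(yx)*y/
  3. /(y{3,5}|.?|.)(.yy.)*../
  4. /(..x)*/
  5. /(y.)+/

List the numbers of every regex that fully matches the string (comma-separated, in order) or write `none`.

3, 4

1 → no match
2 → no match
3 → match
4 → match
5 → no match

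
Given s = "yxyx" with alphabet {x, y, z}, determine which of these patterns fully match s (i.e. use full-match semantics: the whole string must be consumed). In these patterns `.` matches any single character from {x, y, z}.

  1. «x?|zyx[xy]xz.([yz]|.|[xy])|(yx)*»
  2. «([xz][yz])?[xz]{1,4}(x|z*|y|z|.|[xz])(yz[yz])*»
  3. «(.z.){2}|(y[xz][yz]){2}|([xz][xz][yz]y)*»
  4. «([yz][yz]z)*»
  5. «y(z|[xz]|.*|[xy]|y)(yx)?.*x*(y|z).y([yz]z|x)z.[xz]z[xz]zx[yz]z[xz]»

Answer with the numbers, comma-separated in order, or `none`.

1

1 → match
2 → no match
3 → no match
4 → no match
5 → no match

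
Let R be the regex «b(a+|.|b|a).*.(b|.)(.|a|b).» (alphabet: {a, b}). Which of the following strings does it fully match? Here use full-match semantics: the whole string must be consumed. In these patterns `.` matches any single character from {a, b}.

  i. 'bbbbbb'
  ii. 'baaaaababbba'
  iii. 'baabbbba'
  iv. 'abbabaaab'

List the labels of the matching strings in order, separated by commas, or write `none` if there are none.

i, ii, iii

i → match
ii → match
iii → match
iv → no match — must start with 'b'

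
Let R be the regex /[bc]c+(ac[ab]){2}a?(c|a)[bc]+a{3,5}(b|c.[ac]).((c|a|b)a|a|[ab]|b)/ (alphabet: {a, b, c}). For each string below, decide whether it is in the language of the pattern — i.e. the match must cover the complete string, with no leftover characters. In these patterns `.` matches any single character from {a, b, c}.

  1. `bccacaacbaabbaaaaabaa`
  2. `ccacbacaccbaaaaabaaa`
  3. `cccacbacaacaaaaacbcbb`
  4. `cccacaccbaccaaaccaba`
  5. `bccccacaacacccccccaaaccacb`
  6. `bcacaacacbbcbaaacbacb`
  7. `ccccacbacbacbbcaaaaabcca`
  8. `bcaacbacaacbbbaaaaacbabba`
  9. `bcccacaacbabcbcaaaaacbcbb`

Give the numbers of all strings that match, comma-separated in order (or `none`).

1 → match
2 → match
3 → match
4 → no match
5 → match
6 → match
7 → match
8 → no match
9 → match

1, 2, 3, 5, 6, 7, 9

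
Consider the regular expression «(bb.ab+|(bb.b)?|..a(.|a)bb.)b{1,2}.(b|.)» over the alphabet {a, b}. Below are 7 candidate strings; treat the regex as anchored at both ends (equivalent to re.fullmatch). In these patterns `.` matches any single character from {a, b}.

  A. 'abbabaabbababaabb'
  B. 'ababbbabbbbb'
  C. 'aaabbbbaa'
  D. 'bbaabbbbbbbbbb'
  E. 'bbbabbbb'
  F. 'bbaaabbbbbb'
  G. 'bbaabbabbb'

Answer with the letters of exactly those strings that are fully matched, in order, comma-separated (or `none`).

A → no match
B → no match
C → no match
D → match
E → match
F → no match
G → match

D, E, G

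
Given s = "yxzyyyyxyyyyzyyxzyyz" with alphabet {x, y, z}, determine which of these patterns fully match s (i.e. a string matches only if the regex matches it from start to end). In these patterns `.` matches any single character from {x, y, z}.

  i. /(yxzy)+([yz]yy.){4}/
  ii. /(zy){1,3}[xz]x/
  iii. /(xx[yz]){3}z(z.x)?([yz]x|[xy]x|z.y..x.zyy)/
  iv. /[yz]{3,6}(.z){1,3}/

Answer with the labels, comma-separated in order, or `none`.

i

i → match
ii → no match — must start with "zy"
iii → no match — must start with "xx"
iv → no match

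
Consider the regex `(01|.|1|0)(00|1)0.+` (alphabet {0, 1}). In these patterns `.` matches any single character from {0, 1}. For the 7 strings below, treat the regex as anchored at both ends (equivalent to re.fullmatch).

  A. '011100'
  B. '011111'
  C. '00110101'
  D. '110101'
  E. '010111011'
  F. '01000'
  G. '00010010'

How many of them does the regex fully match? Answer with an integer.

3

A → no match
B → no match
C → no match
D → match
E → match
F → match
G → no match
Total matched: 3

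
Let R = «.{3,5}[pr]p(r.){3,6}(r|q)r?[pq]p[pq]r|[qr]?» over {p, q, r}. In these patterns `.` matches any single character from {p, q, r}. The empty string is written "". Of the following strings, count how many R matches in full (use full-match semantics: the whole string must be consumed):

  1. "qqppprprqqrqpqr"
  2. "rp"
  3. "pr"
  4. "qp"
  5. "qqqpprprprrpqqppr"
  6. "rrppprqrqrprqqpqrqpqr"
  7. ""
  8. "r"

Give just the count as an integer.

1 → no match
2 → no match
3 → no match
4 → no match
5 → no match
6 → no match
7 → match
8 → match
Total matched: 2

2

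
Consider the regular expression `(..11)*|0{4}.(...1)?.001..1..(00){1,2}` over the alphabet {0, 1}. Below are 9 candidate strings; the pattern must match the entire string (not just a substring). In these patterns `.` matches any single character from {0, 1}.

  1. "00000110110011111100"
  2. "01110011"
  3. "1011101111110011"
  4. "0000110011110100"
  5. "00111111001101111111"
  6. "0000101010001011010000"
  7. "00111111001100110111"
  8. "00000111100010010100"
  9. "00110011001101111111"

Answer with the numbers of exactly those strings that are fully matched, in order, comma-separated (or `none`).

1, 2, 3, 4, 5, 6, 7, 8, 9

1 → match
2. "01110011" → match
3 → match
4 → match
5 → match
6 → match
7 → match
8 → match
9 → match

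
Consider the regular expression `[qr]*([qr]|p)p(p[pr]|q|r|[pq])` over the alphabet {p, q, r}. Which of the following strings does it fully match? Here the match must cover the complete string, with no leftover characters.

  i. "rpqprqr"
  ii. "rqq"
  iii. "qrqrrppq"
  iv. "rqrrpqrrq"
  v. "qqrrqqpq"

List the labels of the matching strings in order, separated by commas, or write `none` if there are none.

i. "rpqprqr" → no match
ii. "rqq" → no match
iii. "qrqrrppq" → match
iv. "rqrrpqrrq" → no match
v. "qqrrqqpq" → match

iii, v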